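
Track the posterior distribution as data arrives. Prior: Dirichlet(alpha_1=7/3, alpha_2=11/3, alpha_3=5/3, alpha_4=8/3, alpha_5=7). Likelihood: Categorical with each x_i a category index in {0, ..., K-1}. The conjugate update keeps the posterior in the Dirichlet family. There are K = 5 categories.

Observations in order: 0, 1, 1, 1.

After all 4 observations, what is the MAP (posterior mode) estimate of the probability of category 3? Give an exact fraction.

obs 1: x=0 → posterior Dirichlet(10/3, 11/3, 5/3, 8/3, 7)
obs 2: x=1 → posterior Dirichlet(10/3, 14/3, 5/3, 8/3, 7)
obs 3: x=1 → posterior Dirichlet(10/3, 17/3, 5/3, 8/3, 7)
obs 4: x=1 → posterior Dirichlet(10/3, 20/3, 5/3, 8/3, 7)

5/49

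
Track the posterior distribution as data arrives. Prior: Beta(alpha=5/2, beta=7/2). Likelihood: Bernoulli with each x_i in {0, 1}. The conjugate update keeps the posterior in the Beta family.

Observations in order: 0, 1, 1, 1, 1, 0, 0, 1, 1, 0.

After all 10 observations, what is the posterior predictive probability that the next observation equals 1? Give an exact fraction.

17/32

obs 1: x=0 → posterior Beta(5/2, 9/2)
obs 2: x=1 → posterior Beta(7/2, 9/2)
obs 3: x=1 → posterior Beta(9/2, 9/2)
obs 4: x=1 → posterior Beta(11/2, 9/2)
obs 5: x=1 → posterior Beta(13/2, 9/2)
obs 6: x=0 → posterior Beta(13/2, 11/2)
obs 7: x=0 → posterior Beta(13/2, 13/2)
obs 8: x=1 → posterior Beta(15/2, 13/2)
obs 9: x=1 → posterior Beta(17/2, 13/2)
obs 10: x=0 → posterior Beta(17/2, 15/2)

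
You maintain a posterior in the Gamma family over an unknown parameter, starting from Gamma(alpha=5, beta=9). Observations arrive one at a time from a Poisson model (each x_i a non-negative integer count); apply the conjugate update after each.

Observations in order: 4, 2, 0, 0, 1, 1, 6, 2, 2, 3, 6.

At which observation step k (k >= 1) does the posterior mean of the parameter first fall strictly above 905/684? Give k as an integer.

obs 1: x=4 → posterior Gamma(9, 10)
obs 2: x=2 → posterior Gamma(11, 11)
obs 3: x=0 → posterior Gamma(11, 12)
obs 4: x=0 → posterior Gamma(11, 13)
obs 5: x=1 → posterior Gamma(12, 14)
obs 6: x=1 → posterior Gamma(13, 15)
obs 7: x=6 → posterior Gamma(19, 16)
obs 8: x=2 → posterior Gamma(21, 17)
obs 9: x=2 → posterior Gamma(23, 18)
obs 10: x=3 → posterior Gamma(26, 19)
obs 11: x=6 → posterior Gamma(32, 20)

k = 10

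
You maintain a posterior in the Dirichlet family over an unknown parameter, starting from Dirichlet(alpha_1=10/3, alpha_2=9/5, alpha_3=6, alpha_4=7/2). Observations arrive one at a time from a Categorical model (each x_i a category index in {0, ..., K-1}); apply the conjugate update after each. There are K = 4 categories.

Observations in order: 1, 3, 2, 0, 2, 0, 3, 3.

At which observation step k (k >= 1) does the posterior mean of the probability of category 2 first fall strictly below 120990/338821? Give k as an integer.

k = 8

obs 1: x=1 → posterior Dirichlet(10/3, 14/5, 6, 7/2)
obs 2: x=3 → posterior Dirichlet(10/3, 14/5, 6, 9/2)
obs 3: x=2 → posterior Dirichlet(10/3, 14/5, 7, 9/2)
obs 4: x=0 → posterior Dirichlet(13/3, 14/5, 7, 9/2)
obs 5: x=2 → posterior Dirichlet(13/3, 14/5, 8, 9/2)
obs 6: x=0 → posterior Dirichlet(16/3, 14/5, 8, 9/2)
obs 7: x=3 → posterior Dirichlet(16/3, 14/5, 8, 11/2)
obs 8: x=3 → posterior Dirichlet(16/3, 14/5, 8, 13/2)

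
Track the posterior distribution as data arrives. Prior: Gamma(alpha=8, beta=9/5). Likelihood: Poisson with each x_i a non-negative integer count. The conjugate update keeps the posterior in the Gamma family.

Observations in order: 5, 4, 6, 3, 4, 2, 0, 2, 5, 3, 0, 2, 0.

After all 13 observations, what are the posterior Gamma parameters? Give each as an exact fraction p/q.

alpha=44, beta=74/5

obs 1: x=5 → posterior Gamma(13, 14/5)
obs 2: x=4 → posterior Gamma(17, 19/5)
obs 3: x=6 → posterior Gamma(23, 24/5)
obs 4: x=3 → posterior Gamma(26, 29/5)
obs 5: x=4 → posterior Gamma(30, 34/5)
obs 6: x=2 → posterior Gamma(32, 39/5)
obs 7: x=0 → posterior Gamma(32, 44/5)
obs 8: x=2 → posterior Gamma(34, 49/5)
obs 9: x=5 → posterior Gamma(39, 54/5)
obs 10: x=3 → posterior Gamma(42, 59/5)
obs 11: x=0 → posterior Gamma(42, 64/5)
obs 12: x=2 → posterior Gamma(44, 69/5)
obs 13: x=0 → posterior Gamma(44, 74/5)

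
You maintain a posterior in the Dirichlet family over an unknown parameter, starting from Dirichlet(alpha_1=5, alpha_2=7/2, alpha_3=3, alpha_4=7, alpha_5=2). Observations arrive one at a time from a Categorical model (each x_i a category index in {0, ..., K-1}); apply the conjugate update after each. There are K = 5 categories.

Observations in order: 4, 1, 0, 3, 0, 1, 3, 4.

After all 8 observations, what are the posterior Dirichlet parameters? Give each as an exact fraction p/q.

obs 1: x=4 → posterior Dirichlet(5, 7/2, 3, 7, 3)
obs 2: x=1 → posterior Dirichlet(5, 9/2, 3, 7, 3)
obs 3: x=0 → posterior Dirichlet(6, 9/2, 3, 7, 3)
obs 4: x=3 → posterior Dirichlet(6, 9/2, 3, 8, 3)
obs 5: x=0 → posterior Dirichlet(7, 9/2, 3, 8, 3)
obs 6: x=1 → posterior Dirichlet(7, 11/2, 3, 8, 3)
obs 7: x=3 → posterior Dirichlet(7, 11/2, 3, 9, 3)
obs 8: x=4 → posterior Dirichlet(7, 11/2, 3, 9, 4)

alpha_1=7, alpha_2=11/2, alpha_3=3, alpha_4=9, alpha_5=4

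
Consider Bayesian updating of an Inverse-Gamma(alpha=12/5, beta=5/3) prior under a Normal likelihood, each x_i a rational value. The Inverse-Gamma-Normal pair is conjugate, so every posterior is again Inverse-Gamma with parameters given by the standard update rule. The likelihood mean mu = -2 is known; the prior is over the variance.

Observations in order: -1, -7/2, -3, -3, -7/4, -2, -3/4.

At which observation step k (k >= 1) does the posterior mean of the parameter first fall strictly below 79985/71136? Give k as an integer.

k = 5

obs 1: x=-1 → posterior Inverse-Gamma(29/10, 13/6)
obs 2: x=-7/2 → posterior Inverse-Gamma(17/5, 79/24)
obs 3: x=-3 → posterior Inverse-Gamma(39/10, 91/24)
obs 4: x=-3 → posterior Inverse-Gamma(22/5, 103/24)
obs 5: x=-7/4 → posterior Inverse-Gamma(49/10, 415/96)
obs 6: x=-2 → posterior Inverse-Gamma(27/5, 415/96)
obs 7: x=-3/4 → posterior Inverse-Gamma(59/10, 245/48)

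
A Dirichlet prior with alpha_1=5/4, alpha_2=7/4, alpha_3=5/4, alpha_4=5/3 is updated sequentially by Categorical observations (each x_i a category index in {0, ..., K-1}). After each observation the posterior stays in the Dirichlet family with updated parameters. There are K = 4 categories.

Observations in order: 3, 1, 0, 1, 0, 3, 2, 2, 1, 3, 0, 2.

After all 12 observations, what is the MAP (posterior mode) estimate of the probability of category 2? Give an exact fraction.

39/167

obs 1: x=3 → posterior Dirichlet(5/4, 7/4, 5/4, 8/3)
obs 2: x=1 → posterior Dirichlet(5/4, 11/4, 5/4, 8/3)
obs 3: x=0 → posterior Dirichlet(9/4, 11/4, 5/4, 8/3)
obs 4: x=1 → posterior Dirichlet(9/4, 15/4, 5/4, 8/3)
obs 5: x=0 → posterior Dirichlet(13/4, 15/4, 5/4, 8/3)
obs 6: x=3 → posterior Dirichlet(13/4, 15/4, 5/4, 11/3)
obs 7: x=2 → posterior Dirichlet(13/4, 15/4, 9/4, 11/3)
obs 8: x=2 → posterior Dirichlet(13/4, 15/4, 13/4, 11/3)
obs 9: x=1 → posterior Dirichlet(13/4, 19/4, 13/4, 11/3)
obs 10: x=3 → posterior Dirichlet(13/4, 19/4, 13/4, 14/3)
obs 11: x=0 → posterior Dirichlet(17/4, 19/4, 13/4, 14/3)
obs 12: x=2 → posterior Dirichlet(17/4, 19/4, 17/4, 14/3)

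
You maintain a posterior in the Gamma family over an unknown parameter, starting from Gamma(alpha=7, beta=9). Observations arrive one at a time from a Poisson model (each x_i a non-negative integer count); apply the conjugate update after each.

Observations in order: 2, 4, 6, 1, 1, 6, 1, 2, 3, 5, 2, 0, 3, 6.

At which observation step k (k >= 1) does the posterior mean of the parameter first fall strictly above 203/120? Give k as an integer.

obs 1: x=2 → posterior Gamma(9, 10)
obs 2: x=4 → posterior Gamma(13, 11)
obs 3: x=6 → posterior Gamma(19, 12)
obs 4: x=1 → posterior Gamma(20, 13)
obs 5: x=1 → posterior Gamma(21, 14)
obs 6: x=6 → posterior Gamma(27, 15)
obs 7: x=1 → posterior Gamma(28, 16)
obs 8: x=2 → posterior Gamma(30, 17)
obs 9: x=3 → posterior Gamma(33, 18)
obs 10: x=5 → posterior Gamma(38, 19)
obs 11: x=2 → posterior Gamma(40, 20)
obs 12: x=0 → posterior Gamma(40, 21)
obs 13: x=3 → posterior Gamma(43, 22)
obs 14: x=6 → posterior Gamma(49, 23)

k = 6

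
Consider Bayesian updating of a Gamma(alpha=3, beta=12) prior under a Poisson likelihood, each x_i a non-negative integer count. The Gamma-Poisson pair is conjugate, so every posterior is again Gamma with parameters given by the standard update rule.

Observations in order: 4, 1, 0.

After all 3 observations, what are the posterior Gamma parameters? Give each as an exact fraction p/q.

alpha=8, beta=15

obs 1: x=4 → posterior Gamma(7, 13)
obs 2: x=1 → posterior Gamma(8, 14)
obs 3: x=0 → posterior Gamma(8, 15)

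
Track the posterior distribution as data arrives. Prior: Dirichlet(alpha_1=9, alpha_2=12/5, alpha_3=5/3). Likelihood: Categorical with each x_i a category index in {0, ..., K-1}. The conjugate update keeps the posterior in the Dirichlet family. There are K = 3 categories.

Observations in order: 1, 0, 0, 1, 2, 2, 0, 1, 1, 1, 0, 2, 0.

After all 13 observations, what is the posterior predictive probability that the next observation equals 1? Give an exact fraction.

111/391

obs 1: x=1 → posterior Dirichlet(9, 17/5, 5/3)
obs 2: x=0 → posterior Dirichlet(10, 17/5, 5/3)
obs 3: x=0 → posterior Dirichlet(11, 17/5, 5/3)
obs 4: x=1 → posterior Dirichlet(11, 22/5, 5/3)
obs 5: x=2 → posterior Dirichlet(11, 22/5, 8/3)
obs 6: x=2 → posterior Dirichlet(11, 22/5, 11/3)
obs 7: x=0 → posterior Dirichlet(12, 22/5, 11/3)
obs 8: x=1 → posterior Dirichlet(12, 27/5, 11/3)
obs 9: x=1 → posterior Dirichlet(12, 32/5, 11/3)
obs 10: x=1 → posterior Dirichlet(12, 37/5, 11/3)
obs 11: x=0 → posterior Dirichlet(13, 37/5, 11/3)
obs 12: x=2 → posterior Dirichlet(13, 37/5, 14/3)
obs 13: x=0 → posterior Dirichlet(14, 37/5, 14/3)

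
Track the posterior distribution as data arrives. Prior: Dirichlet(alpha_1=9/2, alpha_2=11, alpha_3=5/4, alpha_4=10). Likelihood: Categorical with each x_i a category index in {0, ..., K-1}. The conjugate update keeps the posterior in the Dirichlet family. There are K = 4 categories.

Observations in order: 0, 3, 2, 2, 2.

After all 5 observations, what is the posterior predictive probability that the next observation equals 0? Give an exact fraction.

22/127

obs 1: x=0 → posterior Dirichlet(11/2, 11, 5/4, 10)
obs 2: x=3 → posterior Dirichlet(11/2, 11, 5/4, 11)
obs 3: x=2 → posterior Dirichlet(11/2, 11, 9/4, 11)
obs 4: x=2 → posterior Dirichlet(11/2, 11, 13/4, 11)
obs 5: x=2 → posterior Dirichlet(11/2, 11, 17/4, 11)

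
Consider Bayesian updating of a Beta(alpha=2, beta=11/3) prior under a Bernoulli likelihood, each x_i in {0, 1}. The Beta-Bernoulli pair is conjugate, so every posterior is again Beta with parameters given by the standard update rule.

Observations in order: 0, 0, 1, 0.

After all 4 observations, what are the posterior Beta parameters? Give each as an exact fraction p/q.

alpha=3, beta=20/3

obs 1: x=0 → posterior Beta(2, 14/3)
obs 2: x=0 → posterior Beta(2, 17/3)
obs 3: x=1 → posterior Beta(3, 17/3)
obs 4: x=0 → posterior Beta(3, 20/3)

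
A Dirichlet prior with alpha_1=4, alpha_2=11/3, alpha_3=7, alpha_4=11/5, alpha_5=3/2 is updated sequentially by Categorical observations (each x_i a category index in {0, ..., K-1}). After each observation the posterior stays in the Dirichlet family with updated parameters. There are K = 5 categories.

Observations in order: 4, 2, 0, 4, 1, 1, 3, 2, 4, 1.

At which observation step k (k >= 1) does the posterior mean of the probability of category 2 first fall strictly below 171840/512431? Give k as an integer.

obs 1: x=4 → posterior Dirichlet(4, 11/3, 7, 11/5, 5/2)
obs 2: x=2 → posterior Dirichlet(4, 11/3, 8, 11/5, 5/2)
obs 3: x=0 → posterior Dirichlet(5, 11/3, 8, 11/5, 5/2)
obs 4: x=4 → posterior Dirichlet(5, 11/3, 8, 11/5, 7/2)
obs 5: x=1 → posterior Dirichlet(5, 14/3, 8, 11/5, 7/2)
obs 6: x=1 → posterior Dirichlet(5, 17/3, 8, 11/5, 7/2)
obs 7: x=3 → posterior Dirichlet(5, 17/3, 8, 16/5, 7/2)
obs 8: x=2 → posterior Dirichlet(5, 17/3, 9, 16/5, 7/2)
obs 9: x=4 → posterior Dirichlet(5, 17/3, 9, 16/5, 9/2)
obs 10: x=1 → posterior Dirichlet(5, 20/3, 9, 16/5, 9/2)

k = 6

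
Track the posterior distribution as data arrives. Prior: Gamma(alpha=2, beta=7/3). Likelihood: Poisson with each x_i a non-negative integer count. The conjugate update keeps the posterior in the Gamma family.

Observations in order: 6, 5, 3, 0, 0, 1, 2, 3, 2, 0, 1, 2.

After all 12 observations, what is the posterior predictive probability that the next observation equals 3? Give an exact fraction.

obs 1: x=6 → posterior Gamma(8, 10/3)
obs 2: x=5 → posterior Gamma(13, 13/3)
obs 3: x=3 → posterior Gamma(16, 16/3)
obs 4: x=0 → posterior Gamma(16, 19/3)
obs 5: x=0 → posterior Gamma(16, 22/3)
obs 6: x=1 → posterior Gamma(17, 25/3)
obs 7: x=2 → posterior Gamma(19, 28/3)
obs 8: x=3 → posterior Gamma(22, 31/3)
obs 9: x=2 → posterior Gamma(24, 34/3)
obs 10: x=0 → posterior Gamma(24, 37/3)
obs 11: x=1 → posterior Gamma(25, 40/3)
obs 12: x=2 → posterior Gamma(27, 43/3)

6262541432732758322496675170121928823376298579203/38168487873551529796947098253024349767132394815488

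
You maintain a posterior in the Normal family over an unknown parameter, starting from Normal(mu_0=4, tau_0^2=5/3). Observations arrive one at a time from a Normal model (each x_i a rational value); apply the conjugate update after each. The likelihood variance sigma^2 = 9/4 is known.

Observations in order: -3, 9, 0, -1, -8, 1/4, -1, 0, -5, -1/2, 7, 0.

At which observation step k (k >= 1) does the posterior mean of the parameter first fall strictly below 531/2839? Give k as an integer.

k = 8

obs 1: x=-3 → posterior Normal(48/47, 45/47)
obs 2: x=9 → posterior Normal(228/67, 45/67)
obs 3: x=0 → posterior Normal(76/29, 15/29)
obs 4: x=-1 → posterior Normal(208/107, 45/107)
obs 5: x=-8 → posterior Normal(48/127, 45/127)
obs 6: x=1/4 → posterior Normal(53/147, 15/49)
obs 7: x=-1 → posterior Normal(33/167, 45/167)
obs 8: x=0 → posterior Normal(3/17, 45/187)
obs 9: x=-5 → posterior Normal(-67/207, 5/23)
obs 10: x=-1/2 → posterior Normal(-77/227, 45/227)
obs 11: x=7 → posterior Normal(63/247, 45/247)
obs 12: x=0 → posterior Normal(21/89, 15/89)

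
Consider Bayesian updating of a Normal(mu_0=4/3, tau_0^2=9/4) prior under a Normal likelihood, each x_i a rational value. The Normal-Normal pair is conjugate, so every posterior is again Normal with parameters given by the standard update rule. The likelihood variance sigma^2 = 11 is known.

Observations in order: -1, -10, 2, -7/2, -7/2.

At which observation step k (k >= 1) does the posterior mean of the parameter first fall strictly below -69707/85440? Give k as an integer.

obs 1: x=-1 → posterior Normal(149/159, 99/53)
obs 2: x=-10 → posterior Normal(-121/186, 99/62)
obs 3: x=2 → posterior Normal(-67/213, 99/71)
obs 4: x=-7/2 → posterior Normal(-323/480, 99/80)
obs 5: x=-7/2 → posterior Normal(-256/267, 99/89)

k = 5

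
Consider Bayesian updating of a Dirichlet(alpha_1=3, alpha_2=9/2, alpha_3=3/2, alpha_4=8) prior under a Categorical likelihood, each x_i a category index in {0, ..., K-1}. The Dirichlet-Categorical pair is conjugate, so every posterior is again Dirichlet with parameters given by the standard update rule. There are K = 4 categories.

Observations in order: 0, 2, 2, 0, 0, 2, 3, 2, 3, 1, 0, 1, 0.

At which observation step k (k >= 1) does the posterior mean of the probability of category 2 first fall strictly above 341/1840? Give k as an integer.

obs 1: x=0 → posterior Dirichlet(4, 9/2, 3/2, 8)
obs 2: x=2 → posterior Dirichlet(4, 9/2, 5/2, 8)
obs 3: x=2 → posterior Dirichlet(4, 9/2, 7/2, 8)
obs 4: x=0 → posterior Dirichlet(5, 9/2, 7/2, 8)
obs 5: x=0 → posterior Dirichlet(6, 9/2, 7/2, 8)
obs 6: x=2 → posterior Dirichlet(6, 9/2, 9/2, 8)
obs 7: x=3 → posterior Dirichlet(6, 9/2, 9/2, 9)
obs 8: x=2 → posterior Dirichlet(6, 9/2, 11/2, 9)
obs 9: x=3 → posterior Dirichlet(6, 9/2, 11/2, 10)
obs 10: x=1 → posterior Dirichlet(6, 11/2, 11/2, 10)
obs 11: x=0 → posterior Dirichlet(7, 11/2, 11/2, 10)
obs 12: x=1 → posterior Dirichlet(7, 13/2, 11/2, 10)
obs 13: x=0 → posterior Dirichlet(8, 13/2, 11/2, 10)

k = 6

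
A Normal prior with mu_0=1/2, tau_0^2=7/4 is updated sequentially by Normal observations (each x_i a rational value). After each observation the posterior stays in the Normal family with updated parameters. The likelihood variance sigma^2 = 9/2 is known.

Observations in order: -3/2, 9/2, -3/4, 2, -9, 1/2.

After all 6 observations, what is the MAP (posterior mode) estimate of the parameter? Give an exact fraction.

-83/240

obs 1: x=-3/2 → posterior Normal(-3/50, 63/50)
obs 2: x=9/2 → posterior Normal(15/16, 63/64)
obs 3: x=-3/4 → posterior Normal(33/52, 21/26)
obs 4: x=2 → posterior Normal(155/184, 63/92)
obs 5: x=-9 → posterior Normal(-97/212, 63/106)
obs 6: x=1/2 → posterior Normal(-83/240, 21/40)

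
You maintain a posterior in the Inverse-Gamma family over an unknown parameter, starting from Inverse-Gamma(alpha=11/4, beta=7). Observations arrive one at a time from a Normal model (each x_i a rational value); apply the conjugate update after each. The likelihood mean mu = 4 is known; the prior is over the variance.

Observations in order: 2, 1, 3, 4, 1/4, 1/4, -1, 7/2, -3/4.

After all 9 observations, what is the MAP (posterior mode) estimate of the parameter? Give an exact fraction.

obs 1: x=2 → posterior Inverse-Gamma(13/4, 9)
obs 2: x=1 → posterior Inverse-Gamma(15/4, 27/2)
obs 3: x=3 → posterior Inverse-Gamma(17/4, 14)
obs 4: x=4 → posterior Inverse-Gamma(19/4, 14)
obs 5: x=1/4 → posterior Inverse-Gamma(21/4, 673/32)
obs 6: x=1/4 → posterior Inverse-Gamma(23/4, 449/16)
obs 7: x=-1 → posterior Inverse-Gamma(25/4, 649/16)
obs 8: x=7/2 → posterior Inverse-Gamma(27/4, 651/16)
obs 9: x=-3/4 → posterior Inverse-Gamma(29/4, 1663/32)

1663/264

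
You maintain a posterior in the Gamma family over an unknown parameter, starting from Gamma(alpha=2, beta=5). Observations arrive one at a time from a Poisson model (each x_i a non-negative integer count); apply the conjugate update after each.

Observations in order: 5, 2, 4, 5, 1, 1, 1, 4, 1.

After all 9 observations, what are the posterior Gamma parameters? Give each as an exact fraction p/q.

obs 1: x=5 → posterior Gamma(7, 6)
obs 2: x=2 → posterior Gamma(9, 7)
obs 3: x=4 → posterior Gamma(13, 8)
obs 4: x=5 → posterior Gamma(18, 9)
obs 5: x=1 → posterior Gamma(19, 10)
obs 6: x=1 → posterior Gamma(20, 11)
obs 7: x=1 → posterior Gamma(21, 12)
obs 8: x=4 → posterior Gamma(25, 13)
obs 9: x=1 → posterior Gamma(26, 14)

alpha=26, beta=14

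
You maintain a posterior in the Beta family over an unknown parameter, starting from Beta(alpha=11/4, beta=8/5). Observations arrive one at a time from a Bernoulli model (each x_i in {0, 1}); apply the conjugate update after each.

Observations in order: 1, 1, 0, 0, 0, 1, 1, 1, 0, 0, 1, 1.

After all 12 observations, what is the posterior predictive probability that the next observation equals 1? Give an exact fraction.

65/109

obs 1: x=1 → posterior Beta(15/4, 8/5)
obs 2: x=1 → posterior Beta(19/4, 8/5)
obs 3: x=0 → posterior Beta(19/4, 13/5)
obs 4: x=0 → posterior Beta(19/4, 18/5)
obs 5: x=0 → posterior Beta(19/4, 23/5)
obs 6: x=1 → posterior Beta(23/4, 23/5)
obs 7: x=1 → posterior Beta(27/4, 23/5)
obs 8: x=1 → posterior Beta(31/4, 23/5)
obs 9: x=0 → posterior Beta(31/4, 28/5)
obs 10: x=0 → posterior Beta(31/4, 33/5)
obs 11: x=1 → posterior Beta(35/4, 33/5)
obs 12: x=1 → posterior Beta(39/4, 33/5)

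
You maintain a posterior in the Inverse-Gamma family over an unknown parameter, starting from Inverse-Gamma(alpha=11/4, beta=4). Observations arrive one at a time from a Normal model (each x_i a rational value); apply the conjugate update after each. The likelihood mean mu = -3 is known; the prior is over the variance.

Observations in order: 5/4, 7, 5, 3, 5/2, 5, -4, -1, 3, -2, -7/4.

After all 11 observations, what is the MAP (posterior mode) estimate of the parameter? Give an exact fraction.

obs 1: x=5/4 → posterior Inverse-Gamma(13/4, 417/32)
obs 2: x=7 → posterior Inverse-Gamma(15/4, 2017/32)
obs 3: x=5 → posterior Inverse-Gamma(17/4, 3041/32)
obs 4: x=3 → posterior Inverse-Gamma(19/4, 3617/32)
obs 5: x=5/2 → posterior Inverse-Gamma(21/4, 4101/32)
obs 6: x=5 → posterior Inverse-Gamma(23/4, 5125/32)
obs 7: x=-4 → posterior Inverse-Gamma(25/4, 5141/32)
obs 8: x=-1 → posterior Inverse-Gamma(27/4, 5205/32)
obs 9: x=3 → posterior Inverse-Gamma(29/4, 5781/32)
obs 10: x=-2 → posterior Inverse-Gamma(31/4, 5797/32)
obs 11: x=-7/4 → posterior Inverse-Gamma(33/4, 2911/16)

2911/148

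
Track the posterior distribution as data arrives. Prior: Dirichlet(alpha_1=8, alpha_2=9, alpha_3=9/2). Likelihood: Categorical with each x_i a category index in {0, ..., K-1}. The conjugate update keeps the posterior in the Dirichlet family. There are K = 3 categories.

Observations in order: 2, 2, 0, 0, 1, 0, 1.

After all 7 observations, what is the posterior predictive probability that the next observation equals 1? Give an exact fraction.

22/57

obs 1: x=2 → posterior Dirichlet(8, 9, 11/2)
obs 2: x=2 → posterior Dirichlet(8, 9, 13/2)
obs 3: x=0 → posterior Dirichlet(9, 9, 13/2)
obs 4: x=0 → posterior Dirichlet(10, 9, 13/2)
obs 5: x=1 → posterior Dirichlet(10, 10, 13/2)
obs 6: x=0 → posterior Dirichlet(11, 10, 13/2)
obs 7: x=1 → posterior Dirichlet(11, 11, 13/2)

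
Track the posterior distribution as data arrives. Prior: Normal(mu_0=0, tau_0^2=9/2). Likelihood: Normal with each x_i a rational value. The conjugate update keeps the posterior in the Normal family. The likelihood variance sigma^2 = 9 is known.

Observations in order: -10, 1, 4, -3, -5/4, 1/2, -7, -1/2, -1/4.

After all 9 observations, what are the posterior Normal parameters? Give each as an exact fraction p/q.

obs 1: x=-10 → posterior Normal(-10/3, 3)
obs 2: x=1 → posterior Normal(-9/4, 9/4)
obs 3: x=4 → posterior Normal(-1, 9/5)
obs 4: x=-3 → posterior Normal(-4/3, 3/2)
obs 5: x=-5/4 → posterior Normal(-37/28, 9/7)
obs 6: x=1/2 → posterior Normal(-35/32, 9/8)
obs 7: x=-7 → posterior Normal(-7/4, 1)
obs 8: x=-1/2 → posterior Normal(-13/8, 9/10)
obs 9: x=-1/4 → posterior Normal(-3/2, 9/11)

mu_0=-3/2, tau_0^2=9/11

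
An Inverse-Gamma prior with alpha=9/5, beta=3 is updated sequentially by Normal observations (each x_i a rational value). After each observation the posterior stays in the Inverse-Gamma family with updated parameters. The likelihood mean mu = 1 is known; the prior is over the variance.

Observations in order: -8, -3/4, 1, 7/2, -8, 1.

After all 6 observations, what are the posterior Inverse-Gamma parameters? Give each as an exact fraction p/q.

obs 1: x=-8 → posterior Inverse-Gamma(23/10, 87/2)
obs 2: x=-3/4 → posterior Inverse-Gamma(14/5, 1441/32)
obs 3: x=1 → posterior Inverse-Gamma(33/10, 1441/32)
obs 4: x=7/2 → posterior Inverse-Gamma(19/5, 1541/32)
obs 5: x=-8 → posterior Inverse-Gamma(43/10, 2837/32)
obs 6: x=1 → posterior Inverse-Gamma(24/5, 2837/32)

alpha=24/5, beta=2837/32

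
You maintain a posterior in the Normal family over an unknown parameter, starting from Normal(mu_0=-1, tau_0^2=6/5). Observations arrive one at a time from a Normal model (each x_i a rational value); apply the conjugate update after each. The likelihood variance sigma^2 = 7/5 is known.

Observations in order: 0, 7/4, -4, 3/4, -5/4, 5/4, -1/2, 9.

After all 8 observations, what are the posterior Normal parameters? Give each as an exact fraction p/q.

obs 1: x=0 → posterior Normal(-7/13, 42/65)
obs 2: x=7/4 → posterior Normal(7/38, 42/95)
obs 3: x=-4 → posterior Normal(-41/50, 42/125)
obs 4: x=3/4 → posterior Normal(-16/31, 42/155)
obs 5: x=-5/4 → posterior Normal(-47/74, 42/185)
obs 6: x=5/4 → posterior Normal(-16/43, 42/215)
obs 7: x=-1/2 → posterior Normal(-19/49, 6/35)
obs 8: x=9 → posterior Normal(7/11, 42/275)

mu_0=7/11, tau_0^2=42/275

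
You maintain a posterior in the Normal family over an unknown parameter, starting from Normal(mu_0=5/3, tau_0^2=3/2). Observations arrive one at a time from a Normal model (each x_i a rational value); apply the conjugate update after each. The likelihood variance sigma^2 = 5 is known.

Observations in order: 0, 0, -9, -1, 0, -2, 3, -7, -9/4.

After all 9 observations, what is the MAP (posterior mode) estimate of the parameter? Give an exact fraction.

obs 1: x=0 → posterior Normal(50/39, 15/13)
obs 2: x=0 → posterior Normal(25/24, 15/16)
obs 3: x=-9 → posterior Normal(-31/57, 15/19)
obs 4: x=-1 → posterior Normal(-20/33, 15/22)
obs 5: x=0 → posterior Normal(-8/15, 3/5)
obs 6: x=-2 → posterior Normal(-29/42, 15/28)
obs 7: x=3 → posterior Normal(-1/3, 15/31)
obs 8: x=-7 → posterior Normal(-47/51, 15/34)
obs 9: x=-9/4 → posterior Normal(-457/444, 15/37)

-457/444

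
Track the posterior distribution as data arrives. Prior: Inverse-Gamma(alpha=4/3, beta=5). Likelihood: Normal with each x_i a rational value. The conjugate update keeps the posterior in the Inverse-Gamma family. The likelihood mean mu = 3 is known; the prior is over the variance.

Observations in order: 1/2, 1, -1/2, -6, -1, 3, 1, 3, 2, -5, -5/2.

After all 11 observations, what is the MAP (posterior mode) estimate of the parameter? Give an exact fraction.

obs 1: x=1/2 → posterior Inverse-Gamma(11/6, 65/8)
obs 2: x=1 → posterior Inverse-Gamma(7/3, 81/8)
obs 3: x=-1/2 → posterior Inverse-Gamma(17/6, 65/4)
obs 4: x=-6 → posterior Inverse-Gamma(10/3, 227/4)
obs 5: x=-1 → posterior Inverse-Gamma(23/6, 259/4)
obs 6: x=3 → posterior Inverse-Gamma(13/3, 259/4)
obs 7: x=1 → posterior Inverse-Gamma(29/6, 267/4)
obs 8: x=3 → posterior Inverse-Gamma(16/3, 267/4)
obs 9: x=2 → posterior Inverse-Gamma(35/6, 269/4)
obs 10: x=-5 → posterior Inverse-Gamma(19/3, 397/4)
obs 11: x=-5/2 → posterior Inverse-Gamma(41/6, 915/8)

2745/188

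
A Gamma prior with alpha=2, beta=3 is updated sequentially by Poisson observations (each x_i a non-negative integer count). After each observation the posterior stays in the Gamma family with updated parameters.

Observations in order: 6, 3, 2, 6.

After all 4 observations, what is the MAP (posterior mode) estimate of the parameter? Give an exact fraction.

18/7

obs 1: x=6 → posterior Gamma(8, 4)
obs 2: x=3 → posterior Gamma(11, 5)
obs 3: x=2 → posterior Gamma(13, 6)
obs 4: x=6 → posterior Gamma(19, 7)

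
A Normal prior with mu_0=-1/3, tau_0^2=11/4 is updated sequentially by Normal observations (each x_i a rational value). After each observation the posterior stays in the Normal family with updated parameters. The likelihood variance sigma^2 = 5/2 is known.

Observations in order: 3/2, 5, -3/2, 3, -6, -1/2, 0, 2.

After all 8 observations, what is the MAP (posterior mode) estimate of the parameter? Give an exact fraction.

obs 1: x=3/2 → posterior Normal(79/126, 55/42)
obs 2: x=5 → posterior Normal(409/192, 55/64)
obs 3: x=-3/2 → posterior Normal(155/129, 55/86)
obs 4: x=3 → posterior Normal(127/81, 55/108)
obs 5: x=-6 → posterior Normal(56/195, 11/26)
obs 6: x=-1/2 → posterior Normal(79/456, 55/152)
obs 7: x=0 → posterior Normal(79/522, 55/174)
obs 8: x=2 → posterior Normal(211/588, 55/196)

211/588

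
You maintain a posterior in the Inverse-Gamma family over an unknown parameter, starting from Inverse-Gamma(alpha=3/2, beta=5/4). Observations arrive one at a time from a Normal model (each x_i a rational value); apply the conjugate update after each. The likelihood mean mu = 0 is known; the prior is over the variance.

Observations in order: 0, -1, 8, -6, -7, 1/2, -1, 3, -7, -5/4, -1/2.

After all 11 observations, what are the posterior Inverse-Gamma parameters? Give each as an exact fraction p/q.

obs 1: x=0 → posterior Inverse-Gamma(2, 5/4)
obs 2: x=-1 → posterior Inverse-Gamma(5/2, 7/4)
obs 3: x=8 → posterior Inverse-Gamma(3, 135/4)
obs 4: x=-6 → posterior Inverse-Gamma(7/2, 207/4)
obs 5: x=-7 → posterior Inverse-Gamma(4, 305/4)
obs 6: x=1/2 → posterior Inverse-Gamma(9/2, 611/8)
obs 7: x=-1 → posterior Inverse-Gamma(5, 615/8)
obs 8: x=3 → posterior Inverse-Gamma(11/2, 651/8)
obs 9: x=-7 → posterior Inverse-Gamma(6, 847/8)
obs 10: x=-5/4 → posterior Inverse-Gamma(13/2, 3413/32)
obs 11: x=-1/2 → posterior Inverse-Gamma(7, 3417/32)

alpha=7, beta=3417/32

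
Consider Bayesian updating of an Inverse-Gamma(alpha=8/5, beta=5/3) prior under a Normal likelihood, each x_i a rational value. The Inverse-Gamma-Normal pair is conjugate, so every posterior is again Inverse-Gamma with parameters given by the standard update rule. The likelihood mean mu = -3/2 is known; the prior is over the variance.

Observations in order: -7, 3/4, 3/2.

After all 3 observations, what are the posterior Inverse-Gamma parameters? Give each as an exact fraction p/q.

alpha=31/10, beta=2287/96

obs 1: x=-7 → posterior Inverse-Gamma(21/10, 403/24)
obs 2: x=3/4 → posterior Inverse-Gamma(13/5, 1855/96)
obs 3: x=3/2 → posterior Inverse-Gamma(31/10, 2287/96)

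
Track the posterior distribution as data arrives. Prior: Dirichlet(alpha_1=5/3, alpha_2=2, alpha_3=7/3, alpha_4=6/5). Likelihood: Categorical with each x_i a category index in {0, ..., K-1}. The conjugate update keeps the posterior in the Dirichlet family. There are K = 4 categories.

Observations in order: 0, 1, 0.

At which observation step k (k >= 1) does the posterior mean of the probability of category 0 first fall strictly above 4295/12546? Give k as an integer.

obs 1: x=0 → posterior Dirichlet(8/3, 2, 7/3, 6/5)
obs 2: x=1 → posterior Dirichlet(8/3, 3, 7/3, 6/5)
obs 3: x=0 → posterior Dirichlet(11/3, 3, 7/3, 6/5)

k = 3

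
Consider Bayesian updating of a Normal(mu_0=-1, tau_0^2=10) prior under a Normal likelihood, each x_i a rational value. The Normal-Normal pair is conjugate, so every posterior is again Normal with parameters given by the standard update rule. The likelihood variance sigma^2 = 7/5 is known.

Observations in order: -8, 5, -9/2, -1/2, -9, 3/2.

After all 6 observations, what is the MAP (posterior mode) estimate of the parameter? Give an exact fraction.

-782/307

obs 1: x=-8 → posterior Normal(-407/57, 70/57)
obs 2: x=5 → posterior Normal(-157/107, 70/107)
obs 3: x=-9/2 → posterior Normal(-382/157, 70/157)
obs 4: x=-1/2 → posterior Normal(-407/207, 70/207)
obs 5: x=-9 → posterior Normal(-857/257, 70/257)
obs 6: x=3/2 → posterior Normal(-782/307, 70/307)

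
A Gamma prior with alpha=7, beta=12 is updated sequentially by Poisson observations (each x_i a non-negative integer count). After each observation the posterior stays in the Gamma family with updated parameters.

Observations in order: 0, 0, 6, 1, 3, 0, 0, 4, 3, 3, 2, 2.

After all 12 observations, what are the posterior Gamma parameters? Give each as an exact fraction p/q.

alpha=31, beta=24

obs 1: x=0 → posterior Gamma(7, 13)
obs 2: x=0 → posterior Gamma(7, 14)
obs 3: x=6 → posterior Gamma(13, 15)
obs 4: x=1 → posterior Gamma(14, 16)
obs 5: x=3 → posterior Gamma(17, 17)
obs 6: x=0 → posterior Gamma(17, 18)
obs 7: x=0 → posterior Gamma(17, 19)
obs 8: x=4 → posterior Gamma(21, 20)
obs 9: x=3 → posterior Gamma(24, 21)
obs 10: x=3 → posterior Gamma(27, 22)
obs 11: x=2 → posterior Gamma(29, 23)
obs 12: x=2 → posterior Gamma(31, 24)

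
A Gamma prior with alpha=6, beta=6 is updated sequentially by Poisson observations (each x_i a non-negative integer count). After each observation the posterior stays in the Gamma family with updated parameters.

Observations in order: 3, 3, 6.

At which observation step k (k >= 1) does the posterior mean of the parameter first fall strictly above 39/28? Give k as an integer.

obs 1: x=3 → posterior Gamma(9, 7)
obs 2: x=3 → posterior Gamma(12, 8)
obs 3: x=6 → posterior Gamma(18, 9)

k = 2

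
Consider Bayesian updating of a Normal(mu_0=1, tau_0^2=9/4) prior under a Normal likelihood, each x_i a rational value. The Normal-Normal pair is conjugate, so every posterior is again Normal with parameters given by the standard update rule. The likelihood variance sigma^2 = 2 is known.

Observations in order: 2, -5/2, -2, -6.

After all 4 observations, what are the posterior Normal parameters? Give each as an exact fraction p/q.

obs 1: x=2 → posterior Normal(26/17, 18/17)
obs 2: x=-5/2 → posterior Normal(7/52, 9/13)
obs 3: x=-2 → posterior Normal(-29/70, 18/35)
obs 4: x=-6 → posterior Normal(-137/88, 9/22)

mu_0=-137/88, tau_0^2=9/22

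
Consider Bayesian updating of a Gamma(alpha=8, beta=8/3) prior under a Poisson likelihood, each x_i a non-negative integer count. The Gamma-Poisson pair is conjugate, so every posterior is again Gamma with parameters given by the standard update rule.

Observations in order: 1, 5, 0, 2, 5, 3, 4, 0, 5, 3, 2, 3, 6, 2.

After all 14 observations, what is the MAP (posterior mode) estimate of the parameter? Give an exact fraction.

72/25

obs 1: x=1 → posterior Gamma(9, 11/3)
obs 2: x=5 → posterior Gamma(14, 14/3)
obs 3: x=0 → posterior Gamma(14, 17/3)
obs 4: x=2 → posterior Gamma(16, 20/3)
obs 5: x=5 → posterior Gamma(21, 23/3)
obs 6: x=3 → posterior Gamma(24, 26/3)
obs 7: x=4 → posterior Gamma(28, 29/3)
obs 8: x=0 → posterior Gamma(28, 32/3)
obs 9: x=5 → posterior Gamma(33, 35/3)
obs 10: x=3 → posterior Gamma(36, 38/3)
obs 11: x=2 → posterior Gamma(38, 41/3)
obs 12: x=3 → posterior Gamma(41, 44/3)
obs 13: x=6 → posterior Gamma(47, 47/3)
obs 14: x=2 → posterior Gamma(49, 50/3)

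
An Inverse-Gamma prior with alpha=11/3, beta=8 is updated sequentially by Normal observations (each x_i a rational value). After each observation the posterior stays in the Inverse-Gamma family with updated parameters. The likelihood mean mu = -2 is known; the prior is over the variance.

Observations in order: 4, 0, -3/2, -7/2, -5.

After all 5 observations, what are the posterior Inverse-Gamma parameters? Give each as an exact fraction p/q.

alpha=37/6, beta=135/4

obs 1: x=4 → posterior Inverse-Gamma(25/6, 26)
obs 2: x=0 → posterior Inverse-Gamma(14/3, 28)
obs 3: x=-3/2 → posterior Inverse-Gamma(31/6, 225/8)
obs 4: x=-7/2 → posterior Inverse-Gamma(17/3, 117/4)
obs 5: x=-5 → posterior Inverse-Gamma(37/6, 135/4)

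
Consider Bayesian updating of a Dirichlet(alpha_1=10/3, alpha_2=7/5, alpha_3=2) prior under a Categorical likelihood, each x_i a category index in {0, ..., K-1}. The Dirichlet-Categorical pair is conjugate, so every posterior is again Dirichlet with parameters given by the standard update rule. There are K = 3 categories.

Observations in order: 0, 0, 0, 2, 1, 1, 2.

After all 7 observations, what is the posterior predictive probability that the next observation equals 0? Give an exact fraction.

obs 1: x=0 → posterior Dirichlet(13/3, 7/5, 2)
obs 2: x=0 → posterior Dirichlet(16/3, 7/5, 2)
obs 3: x=0 → posterior Dirichlet(19/3, 7/5, 2)
obs 4: x=2 → posterior Dirichlet(19/3, 7/5, 3)
obs 5: x=1 → posterior Dirichlet(19/3, 12/5, 3)
obs 6: x=1 → posterior Dirichlet(19/3, 17/5, 3)
obs 7: x=2 → posterior Dirichlet(19/3, 17/5, 4)

95/206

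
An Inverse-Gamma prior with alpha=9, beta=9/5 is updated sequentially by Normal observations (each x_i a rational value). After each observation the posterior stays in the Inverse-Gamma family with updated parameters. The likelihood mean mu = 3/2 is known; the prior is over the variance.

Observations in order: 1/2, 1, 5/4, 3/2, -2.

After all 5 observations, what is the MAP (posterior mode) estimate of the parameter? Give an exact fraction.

1373/2000

obs 1: x=1/2 → posterior Inverse-Gamma(19/2, 23/10)
obs 2: x=1 → posterior Inverse-Gamma(10, 97/40)
obs 3: x=5/4 → posterior Inverse-Gamma(21/2, 393/160)
obs 4: x=3/2 → posterior Inverse-Gamma(11, 393/160)
obs 5: x=-2 → posterior Inverse-Gamma(23/2, 1373/160)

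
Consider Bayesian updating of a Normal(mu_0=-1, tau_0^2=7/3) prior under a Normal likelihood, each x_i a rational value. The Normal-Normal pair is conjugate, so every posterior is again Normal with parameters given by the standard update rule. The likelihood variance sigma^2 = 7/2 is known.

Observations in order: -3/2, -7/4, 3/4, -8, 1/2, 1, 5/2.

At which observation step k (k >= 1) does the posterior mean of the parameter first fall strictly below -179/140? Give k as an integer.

k = 2

obs 1: x=-3/2 → posterior Normal(-6/5, 7/5)
obs 2: x=-7/4 → posterior Normal(-19/14, 1)
obs 3: x=3/4 → posterior Normal(-8/9, 7/9)
obs 4: x=-8 → posterior Normal(-24/11, 7/11)
obs 5: x=1/2 → posterior Normal(-23/13, 7/13)
obs 6: x=1 → posterior Normal(-7/5, 7/15)
obs 7: x=5/2 → posterior Normal(-16/17, 7/17)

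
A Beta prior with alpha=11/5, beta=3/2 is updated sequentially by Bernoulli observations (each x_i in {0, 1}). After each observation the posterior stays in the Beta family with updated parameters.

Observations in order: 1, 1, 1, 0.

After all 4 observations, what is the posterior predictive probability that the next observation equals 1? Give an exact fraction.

obs 1: x=1 → posterior Beta(16/5, 3/2)
obs 2: x=1 → posterior Beta(21/5, 3/2)
obs 3: x=1 → posterior Beta(26/5, 3/2)
obs 4: x=0 → posterior Beta(26/5, 5/2)

52/77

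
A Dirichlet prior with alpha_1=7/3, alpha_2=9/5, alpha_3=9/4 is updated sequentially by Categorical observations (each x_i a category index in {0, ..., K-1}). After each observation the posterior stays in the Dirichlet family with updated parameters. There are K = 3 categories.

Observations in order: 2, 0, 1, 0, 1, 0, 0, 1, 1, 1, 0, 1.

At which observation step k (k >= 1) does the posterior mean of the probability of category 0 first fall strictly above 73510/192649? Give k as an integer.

obs 1: x=2 → posterior Dirichlet(7/3, 9/5, 13/4)
obs 2: x=0 → posterior Dirichlet(10/3, 9/5, 13/4)
obs 3: x=1 → posterior Dirichlet(10/3, 14/5, 13/4)
obs 4: x=0 → posterior Dirichlet(13/3, 14/5, 13/4)
obs 5: x=1 → posterior Dirichlet(13/3, 19/5, 13/4)
obs 6: x=0 → posterior Dirichlet(16/3, 19/5, 13/4)
obs 7: x=0 → posterior Dirichlet(19/3, 19/5, 13/4)
obs 8: x=1 → posterior Dirichlet(19/3, 24/5, 13/4)
obs 9: x=1 → posterior Dirichlet(19/3, 29/5, 13/4)
obs 10: x=1 → posterior Dirichlet(19/3, 34/5, 13/4)
obs 11: x=0 → posterior Dirichlet(22/3, 34/5, 13/4)
obs 12: x=1 → posterior Dirichlet(22/3, 39/5, 13/4)

k = 2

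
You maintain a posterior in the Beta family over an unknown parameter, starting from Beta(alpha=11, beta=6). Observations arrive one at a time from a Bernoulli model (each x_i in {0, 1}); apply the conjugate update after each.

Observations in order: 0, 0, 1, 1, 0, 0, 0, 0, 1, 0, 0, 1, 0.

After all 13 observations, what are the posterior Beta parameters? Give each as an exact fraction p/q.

alpha=15, beta=15

obs 1: x=0 → posterior Beta(11, 7)
obs 2: x=0 → posterior Beta(11, 8)
obs 3: x=1 → posterior Beta(12, 8)
obs 4: x=1 → posterior Beta(13, 8)
obs 5: x=0 → posterior Beta(13, 9)
obs 6: x=0 → posterior Beta(13, 10)
obs 7: x=0 → posterior Beta(13, 11)
obs 8: x=0 → posterior Beta(13, 12)
obs 9: x=1 → posterior Beta(14, 12)
obs 10: x=0 → posterior Beta(14, 13)
obs 11: x=0 → posterior Beta(14, 14)
obs 12: x=1 → posterior Beta(15, 14)
obs 13: x=0 → posterior Beta(15, 15)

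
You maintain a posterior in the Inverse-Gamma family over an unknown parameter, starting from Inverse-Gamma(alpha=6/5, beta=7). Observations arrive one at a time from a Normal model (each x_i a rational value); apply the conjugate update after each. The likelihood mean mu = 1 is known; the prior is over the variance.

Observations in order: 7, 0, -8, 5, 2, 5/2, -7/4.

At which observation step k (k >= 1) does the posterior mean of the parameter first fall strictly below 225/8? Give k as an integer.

obs 1: x=7 → posterior Inverse-Gamma(17/10, 25)
obs 2: x=0 → posterior Inverse-Gamma(11/5, 51/2)
obs 3: x=-8 → posterior Inverse-Gamma(27/10, 66)
obs 4: x=5 → posterior Inverse-Gamma(16/5, 74)
obs 5: x=2 → posterior Inverse-Gamma(37/10, 149/2)
obs 6: x=5/2 → posterior Inverse-Gamma(21/5, 605/8)
obs 7: x=-7/4 → posterior Inverse-Gamma(47/10, 2541/32)

k = 2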